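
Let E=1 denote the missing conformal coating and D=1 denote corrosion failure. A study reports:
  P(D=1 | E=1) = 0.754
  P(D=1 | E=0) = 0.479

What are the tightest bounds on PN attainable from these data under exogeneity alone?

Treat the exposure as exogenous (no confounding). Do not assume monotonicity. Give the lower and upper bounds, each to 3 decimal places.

0.365 ≤ PN ≤ 0.691

Let p₁ = 0.754, p₀ = 0.479.
Under exogeneity alone the bounds on PN are max{0,(p₁−p₀)/p₁} ≤ PN ≤ min{1,(1−p₀)/p₁}.
  lower = (p₁ − p₀)/p₁ = 0.275 / 0.754 ≈ 0.3647
  upper = min{1, (1 − p₀)/p₁} = 0.521 / 0.754 ≈ 0.6910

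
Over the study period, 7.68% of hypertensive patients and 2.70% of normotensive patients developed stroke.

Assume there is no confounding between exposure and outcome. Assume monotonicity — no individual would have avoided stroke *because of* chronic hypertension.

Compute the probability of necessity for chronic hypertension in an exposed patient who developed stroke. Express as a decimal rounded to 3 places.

PN ≈ 0.648

p₁ = 0.0768, p₀ = 0.027.
Under exogeneity and monotonicity, PN = (p₁ − p₀) / p₁.
PN = (0.0768 − 0.027) / 0.0768 = 0.0498 / 0.0768 ≈ 0.6484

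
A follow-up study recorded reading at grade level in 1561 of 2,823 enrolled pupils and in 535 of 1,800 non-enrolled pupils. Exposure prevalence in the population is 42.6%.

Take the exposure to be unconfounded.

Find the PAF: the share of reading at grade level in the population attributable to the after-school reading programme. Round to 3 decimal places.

PAF ≈ 0.268

p₁ = P(outcome | exposed) = 1561/2823 = 0.55296
p₀ = P(outcome | unexposed) = 535/1800 = 0.29722
Overall risk P(Y=1) = π·p₁ + (1−π)·p₀ = 0.426×0.55296 + 0.574×0.29722 = 0.40617.
Under exogeneity, PAF = [P(Y=1) − p₀] / P(Y=1).
PAF = (0.40617 − 0.29722) / 0.40617 ≈ 0.2682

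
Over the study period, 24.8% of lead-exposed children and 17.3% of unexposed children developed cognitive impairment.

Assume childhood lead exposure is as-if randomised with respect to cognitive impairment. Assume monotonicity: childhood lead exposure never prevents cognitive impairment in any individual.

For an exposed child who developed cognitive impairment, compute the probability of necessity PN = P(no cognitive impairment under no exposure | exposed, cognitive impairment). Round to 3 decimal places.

PN ≈ 0.302

p₁ = 0.248, p₀ = 0.173.
Under exogeneity and monotonicity, PN = (p₁ − p₀) / p₁.
PN = (0.248 − 0.173) / 0.248 = 0.075 / 0.248 ≈ 0.3024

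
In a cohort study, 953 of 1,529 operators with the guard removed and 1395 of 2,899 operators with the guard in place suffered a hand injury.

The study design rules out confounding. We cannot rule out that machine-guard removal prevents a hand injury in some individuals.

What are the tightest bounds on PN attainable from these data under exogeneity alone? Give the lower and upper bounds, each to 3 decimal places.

0.228 ≤ PN ≤ 0.832

p₁ = P(outcome | exposed) = 953/1529 = 0.62328
p₀ = P(outcome | unexposed) = 1395/2899 = 0.4812
Under exogeneity alone the bounds on PN are max{0,(p₁−p₀)/p₁} ≤ PN ≤ min{1,(1−p₀)/p₁}.
  lower = (p₁ − p₀)/p₁ = 0.14208 / 0.62328 ≈ 0.2280
  upper = min{1, (1 − p₀)/p₁} = 0.5188 / 0.62328 ≈ 0.8324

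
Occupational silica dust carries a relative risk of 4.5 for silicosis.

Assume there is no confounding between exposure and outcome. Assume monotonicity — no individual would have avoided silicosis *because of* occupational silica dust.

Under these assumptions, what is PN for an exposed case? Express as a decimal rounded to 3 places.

Under exogeneity and monotonicity, PN = (RR − 1) / RR = 1 − 1/RR.
PN = (4.5 − 1) / 4.5 = 3.5 / 4.5 ≈ 0.7778

PN ≈ 0.778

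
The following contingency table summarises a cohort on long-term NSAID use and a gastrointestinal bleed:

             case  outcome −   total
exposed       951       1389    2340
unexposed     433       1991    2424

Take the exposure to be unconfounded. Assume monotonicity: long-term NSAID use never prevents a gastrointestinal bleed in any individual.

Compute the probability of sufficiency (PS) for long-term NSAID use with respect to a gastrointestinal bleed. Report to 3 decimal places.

PS ≈ 0.277

p₁ = P(outcome | exposed) = 951/2340 = 0.40641
p₀ = P(outcome | unexposed) = 433/2424 = 0.17863
Under exogeneity and monotonicity, PS = (p₁ − p₀)/(1 − p₀).
PS = (0.40641 − 0.17863) / 0.82137 ≈ 0.2773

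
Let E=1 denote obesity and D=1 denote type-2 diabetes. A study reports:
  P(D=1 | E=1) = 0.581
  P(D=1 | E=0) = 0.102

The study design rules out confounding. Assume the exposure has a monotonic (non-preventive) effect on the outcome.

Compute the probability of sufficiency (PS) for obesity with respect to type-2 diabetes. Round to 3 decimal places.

PS ≈ 0.533

Let p₁ = 0.581, p₀ = 0.102.
Under exogeneity and monotonicity, PS = (p₁ − p₀) / (1 − p₀).
PS = (0.581 − 0.102) / (1 − 0.102) = 0.479 / 0.898 ≈ 0.5334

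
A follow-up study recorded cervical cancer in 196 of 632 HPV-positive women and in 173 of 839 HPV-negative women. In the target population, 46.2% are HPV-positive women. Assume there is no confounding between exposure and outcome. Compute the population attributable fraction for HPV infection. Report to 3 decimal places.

PAF ≈ 0.189

p₁ = P(outcome | exposed) = 196/632 = 0.31013
p₀ = P(outcome | unexposed) = 173/839 = 0.2062
Overall risk P(Y=1) = π·p₁ + (1−π)·p₀ = 0.462×0.31013 + 0.538×0.2062 = 0.25421.
Under exogeneity, PAF = [P(Y=1) − p₀] / P(Y=1).
PAF = (0.25421 − 0.2062) / 0.25421 ≈ 0.1889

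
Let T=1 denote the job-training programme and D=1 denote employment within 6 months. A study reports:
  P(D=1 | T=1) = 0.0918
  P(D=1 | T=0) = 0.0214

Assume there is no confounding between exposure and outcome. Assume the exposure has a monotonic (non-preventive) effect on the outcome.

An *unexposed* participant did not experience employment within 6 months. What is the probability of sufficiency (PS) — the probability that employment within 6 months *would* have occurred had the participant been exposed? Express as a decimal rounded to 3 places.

PS ≈ 0.072

Let p₁ = 0.0918, p₀ = 0.0214.
Under exogeneity and monotonicity, PS = (p₁ − p₀) / (1 − p₀).
PS = (0.0918 − 0.0214) / (1 − 0.0214) = 0.0704 / 0.9786 ≈ 0.0719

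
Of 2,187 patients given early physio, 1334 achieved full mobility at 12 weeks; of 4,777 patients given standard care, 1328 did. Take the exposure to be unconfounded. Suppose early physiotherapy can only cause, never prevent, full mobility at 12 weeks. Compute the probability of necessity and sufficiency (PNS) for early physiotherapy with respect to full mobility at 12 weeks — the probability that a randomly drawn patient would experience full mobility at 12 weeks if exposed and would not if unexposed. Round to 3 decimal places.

p₁ = P(outcome | exposed) = 1334/2187 = 0.60997
p₀ = P(outcome | unexposed) = 1328/4777 = 0.278
Under exogeneity and monotonicity, PNS = p₁ − p₀.
PNS = 0.60997 − 0.278 = 0.33197

PNS ≈ 0.332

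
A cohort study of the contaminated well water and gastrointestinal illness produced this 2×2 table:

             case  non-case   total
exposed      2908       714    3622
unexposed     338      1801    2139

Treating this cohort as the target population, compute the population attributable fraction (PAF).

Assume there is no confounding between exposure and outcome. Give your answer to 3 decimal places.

PAF ≈ 0.720

p₁ = P(outcome | exposed) = 2908/3622 = 0.80287
p₀ = P(outcome | unexposed) = 338/2139 = 0.15802
Exposure prevalence π = 3622/5761 = 0.62871; overall risk P(Y=1) = 0.56344.
Under exogeneity, PAF = [P(Y=1) − p₀]/P(Y=1).
PAF = (0.56344 − 0.15802) / 0.56344 ≈ 0.7196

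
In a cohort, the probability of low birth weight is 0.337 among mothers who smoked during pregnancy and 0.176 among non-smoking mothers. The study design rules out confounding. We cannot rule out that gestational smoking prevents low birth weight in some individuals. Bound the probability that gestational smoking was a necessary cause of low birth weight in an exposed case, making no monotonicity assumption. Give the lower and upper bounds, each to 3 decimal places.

0.478 ≤ PN ≤ 1.000

Let p₁ = 0.337, p₀ = 0.176.
Under exogeneity alone the bounds on PN are max{0,(p₁−p₀)/p₁} ≤ PN ≤ min{1,(1−p₀)/p₁}.
  lower = (p₁ − p₀)/p₁ = 0.161 / 0.337 ≈ 0.4777
  upper = min{1, (1 − p₀)/p₁} = 0.824 / 0.337 ≈ 2.4451 → capped at 1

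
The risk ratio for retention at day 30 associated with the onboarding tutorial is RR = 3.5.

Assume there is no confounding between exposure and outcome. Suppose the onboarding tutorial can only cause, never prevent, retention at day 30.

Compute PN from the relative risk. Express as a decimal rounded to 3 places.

PN ≈ 0.714

Under exogeneity and monotonicity, PN = (RR − 1) / RR = 1 − 1/RR.
PN = (3.5 − 1) / 3.5 = 2.5 / 3.5 ≈ 0.7143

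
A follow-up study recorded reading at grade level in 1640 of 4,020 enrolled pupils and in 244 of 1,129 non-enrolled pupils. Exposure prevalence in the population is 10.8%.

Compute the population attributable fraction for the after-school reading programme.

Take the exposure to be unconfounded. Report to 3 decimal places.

p₁ = P(outcome | exposed) = 1640/4020 = 0.40796
p₀ = P(outcome | unexposed) = 244/1129 = 0.21612
Overall risk P(Y=1) = π·p₁ + (1−π)·p₀ = 0.108×0.40796 + 0.892×0.21612 = 0.23684.
Under exogeneity, PAF = [P(Y=1) − p₀] / P(Y=1).
PAF = (0.23684 − 0.21612) / 0.23684 ≈ 0.0875

PAF ≈ 0.087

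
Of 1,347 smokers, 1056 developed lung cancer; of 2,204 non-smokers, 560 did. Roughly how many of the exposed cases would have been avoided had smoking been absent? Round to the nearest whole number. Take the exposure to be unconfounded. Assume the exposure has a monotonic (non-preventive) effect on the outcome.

p₁ = P(outcome | exposed) = 1056/1347 = 0.78396
p₀ = P(outcome | unexposed) = 560/2204 = 0.25408
PN = (p₁ − p₀)/p₁ = (0.78396 − 0.25408) / 0.78396 ≈ 0.67590.
Attributable cases ≈ PN × (exposed cases) = 0.67590 × 1056 ≈ 713.75.

about 714 cases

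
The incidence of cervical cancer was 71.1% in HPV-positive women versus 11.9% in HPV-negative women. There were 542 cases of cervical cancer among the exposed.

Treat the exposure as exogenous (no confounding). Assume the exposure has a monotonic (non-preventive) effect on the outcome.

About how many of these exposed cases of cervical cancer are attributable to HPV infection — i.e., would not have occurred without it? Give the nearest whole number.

about 451 cases

p₁ = 0.711, p₀ = 0.119.
PN = (p₁ − p₀)/p₁ = (0.711 − 0.119) / 0.711 ≈ 0.83263.
Attributable cases ≈ PN × (exposed cases) = 0.83263 × 542 ≈ 451.29.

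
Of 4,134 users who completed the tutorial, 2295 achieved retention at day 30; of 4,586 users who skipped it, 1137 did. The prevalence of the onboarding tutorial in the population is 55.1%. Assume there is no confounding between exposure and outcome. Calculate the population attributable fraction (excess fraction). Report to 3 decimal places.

p₁ = P(outcome | exposed) = 2295/4134 = 0.55515
p₀ = P(outcome | unexposed) = 1137/4586 = 0.24793
Overall risk P(Y=1) = π·p₁ + (1−π)·p₀ = 0.551×0.55515 + 0.449×0.24793 = 0.41721.
Under exogeneity, PAF = [P(Y=1) − p₀] / P(Y=1).
PAF = (0.41721 − 0.24793) / 0.41721 ≈ 0.4057

PAF ≈ 0.406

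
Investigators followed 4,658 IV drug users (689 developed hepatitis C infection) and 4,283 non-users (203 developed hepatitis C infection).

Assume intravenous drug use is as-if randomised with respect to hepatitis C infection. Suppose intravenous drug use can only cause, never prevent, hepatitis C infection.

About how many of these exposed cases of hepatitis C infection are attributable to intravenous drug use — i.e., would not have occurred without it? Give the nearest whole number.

p₁ = P(outcome | exposed) = 689/4658 = 0.14792
p₀ = P(outcome | unexposed) = 203/4283 = 0.047397
PN = (p₁ − p₀)/p₁ = (0.14792 − 0.047397) / 0.14792 ≈ 0.67957.
Attributable cases ≈ PN × (exposed cases) = 0.67957 × 689 ≈ 468.23.

about 468 cases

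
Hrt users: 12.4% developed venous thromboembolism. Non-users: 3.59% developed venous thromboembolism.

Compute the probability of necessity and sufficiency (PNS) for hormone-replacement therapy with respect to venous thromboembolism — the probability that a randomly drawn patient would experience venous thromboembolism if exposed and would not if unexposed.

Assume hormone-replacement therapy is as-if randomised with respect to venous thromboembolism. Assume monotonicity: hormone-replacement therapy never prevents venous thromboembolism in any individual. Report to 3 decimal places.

p₁ = 0.124, p₀ = 0.0359.
Under exogeneity and monotonicity, PNS = p₁ − p₀.
PNS = 0.124 − 0.0359 = 0.0881

PNS ≈ 0.088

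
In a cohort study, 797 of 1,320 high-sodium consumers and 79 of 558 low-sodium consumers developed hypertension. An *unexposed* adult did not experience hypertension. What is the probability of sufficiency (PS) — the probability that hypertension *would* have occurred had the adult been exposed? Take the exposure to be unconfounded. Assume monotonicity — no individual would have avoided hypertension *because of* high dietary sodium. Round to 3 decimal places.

PS ≈ 0.538

p₁ = P(outcome | exposed) = 797/1320 = 0.60379
p₀ = P(outcome | unexposed) = 79/558 = 0.14158
Under exogeneity and monotonicity, PS = (p₁ − p₀) / (1 − p₀).
PS = (0.60379 − 0.14158) / (1 − 0.14158) = 0.46221 / 0.85842 ≈ 0.5384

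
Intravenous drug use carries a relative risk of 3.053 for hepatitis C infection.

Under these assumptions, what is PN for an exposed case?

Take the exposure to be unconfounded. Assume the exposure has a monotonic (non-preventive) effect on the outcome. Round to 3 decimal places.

Under exogeneity and monotonicity, PN = (RR − 1) / RR = 1 − 1/RR.
PN = (3.053 − 1) / 3.053 = 2.053 / 3.053 ≈ 0.6725

PN ≈ 0.672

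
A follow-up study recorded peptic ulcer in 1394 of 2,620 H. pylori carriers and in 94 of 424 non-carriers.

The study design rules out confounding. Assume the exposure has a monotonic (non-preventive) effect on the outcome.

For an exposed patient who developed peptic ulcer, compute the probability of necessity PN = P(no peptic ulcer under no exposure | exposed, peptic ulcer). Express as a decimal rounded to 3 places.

PN ≈ 0.583

p₁ = P(outcome | exposed) = 1394/2620 = 0.53206
p₀ = P(outcome | unexposed) = 94/424 = 0.2217
Under exogeneity and monotonicity, PN = (p₁ − p₀) / p₁.
PN = (0.53206 − 0.2217) / 0.53206 = 0.31036 / 0.53206 ≈ 0.5833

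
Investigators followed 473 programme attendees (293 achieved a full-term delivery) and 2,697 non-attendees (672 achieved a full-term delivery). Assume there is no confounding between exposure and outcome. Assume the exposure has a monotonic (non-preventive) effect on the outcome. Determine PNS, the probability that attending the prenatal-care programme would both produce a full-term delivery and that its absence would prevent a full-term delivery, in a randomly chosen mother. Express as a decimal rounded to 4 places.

p₁ = P(outcome | exposed) = 293/473 = 0.61945
p₀ = P(outcome | unexposed) = 672/2697 = 0.24917
Under exogeneity and monotonicity, PNS = p₁ − p₀.
PNS = 0.61945 − 0.24917 = 0.37028

PNS ≈ 0.3703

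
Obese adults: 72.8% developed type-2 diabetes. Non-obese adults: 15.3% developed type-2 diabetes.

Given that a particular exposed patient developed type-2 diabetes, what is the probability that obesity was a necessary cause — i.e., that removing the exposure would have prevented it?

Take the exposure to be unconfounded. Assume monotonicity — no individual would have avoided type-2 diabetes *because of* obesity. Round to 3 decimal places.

p₁ = 0.728, p₀ = 0.153.
Under exogeneity and monotonicity, PN = (p₁ − p₀) / p₁.
PN = (0.728 − 0.153) / 0.728 = 0.575 / 0.728 ≈ 0.7898

PN ≈ 0.790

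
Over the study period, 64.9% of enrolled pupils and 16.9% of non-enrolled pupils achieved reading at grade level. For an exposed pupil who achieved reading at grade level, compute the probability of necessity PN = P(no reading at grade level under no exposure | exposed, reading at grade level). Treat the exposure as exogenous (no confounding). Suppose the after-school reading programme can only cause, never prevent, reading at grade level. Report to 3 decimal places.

PN ≈ 0.740

p₁ = 0.649, p₀ = 0.169.
Under exogeneity and monotonicity, PN = (p₁ − p₀) / p₁.
PN = (0.649 − 0.169) / 0.649 = 0.48 / 0.649 ≈ 0.7396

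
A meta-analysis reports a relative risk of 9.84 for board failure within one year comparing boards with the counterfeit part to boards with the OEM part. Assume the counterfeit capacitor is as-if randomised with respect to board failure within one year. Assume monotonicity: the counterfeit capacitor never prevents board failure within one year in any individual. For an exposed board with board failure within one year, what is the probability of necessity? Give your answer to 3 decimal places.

Under exogeneity and monotonicity, PN = (RR − 1) / RR = 1 − 1/RR.
PN = (9.84 − 1) / 9.84 = 8.84 / 9.84 ≈ 0.8984

PN ≈ 0.898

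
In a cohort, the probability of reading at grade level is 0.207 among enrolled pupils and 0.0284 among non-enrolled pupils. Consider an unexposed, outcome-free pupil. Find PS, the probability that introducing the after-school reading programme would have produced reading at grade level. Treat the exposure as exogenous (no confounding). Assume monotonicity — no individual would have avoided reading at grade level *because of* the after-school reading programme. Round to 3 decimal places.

Let p₁ = 0.207, p₀ = 0.0284.
Under exogeneity and monotonicity, PS = (p₁ − p₀) / (1 − p₀).
PS = (0.207 − 0.0284) / (1 − 0.0284) = 0.1786 / 0.9716 ≈ 0.1838

PS ≈ 0.184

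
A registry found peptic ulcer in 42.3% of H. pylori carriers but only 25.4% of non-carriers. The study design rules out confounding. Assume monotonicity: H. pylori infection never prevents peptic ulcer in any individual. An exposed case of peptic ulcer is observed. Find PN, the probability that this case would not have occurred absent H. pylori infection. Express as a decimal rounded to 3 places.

p₁ = 0.423, p₀ = 0.254.
Under exogeneity and monotonicity, PN = (p₁ − p₀) / p₁.
PN = (0.423 − 0.254) / 0.423 = 0.169 / 0.423 ≈ 0.3995

PN ≈ 0.400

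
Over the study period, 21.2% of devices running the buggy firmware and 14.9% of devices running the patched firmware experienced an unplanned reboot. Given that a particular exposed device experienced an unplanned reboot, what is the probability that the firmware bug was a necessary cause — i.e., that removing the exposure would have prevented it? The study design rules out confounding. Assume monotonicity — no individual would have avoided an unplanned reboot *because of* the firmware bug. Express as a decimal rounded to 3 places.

PN ≈ 0.297

p₁ = 0.212, p₀ = 0.149.
Under exogeneity and monotonicity, PN = (p₁ − p₀) / p₁.
PN = (0.212 − 0.149) / 0.212 = 0.063 / 0.212 ≈ 0.2972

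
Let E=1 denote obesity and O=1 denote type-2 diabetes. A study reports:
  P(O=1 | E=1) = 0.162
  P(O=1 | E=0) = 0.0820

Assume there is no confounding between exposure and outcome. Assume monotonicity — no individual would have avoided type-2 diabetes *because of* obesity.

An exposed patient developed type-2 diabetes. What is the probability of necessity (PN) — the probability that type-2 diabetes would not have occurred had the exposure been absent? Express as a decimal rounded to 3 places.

PN ≈ 0.494

Let p₁ = 0.162, p₀ = 0.082.
Under exogeneity and monotonicity, PN = (p₁ − p₀) / p₁.
PN = (0.162 − 0.082) / 0.162 = 0.08 / 0.162 ≈ 0.4938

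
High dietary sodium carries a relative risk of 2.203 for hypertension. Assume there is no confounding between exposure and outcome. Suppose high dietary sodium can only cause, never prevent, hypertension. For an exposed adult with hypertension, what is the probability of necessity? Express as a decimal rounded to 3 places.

PN ≈ 0.546

Under exogeneity and monotonicity, PN = (RR − 1) / RR = 1 − 1/RR.
PN = (2.203 − 1) / 2.203 = 1.203 / 2.203 ≈ 0.5461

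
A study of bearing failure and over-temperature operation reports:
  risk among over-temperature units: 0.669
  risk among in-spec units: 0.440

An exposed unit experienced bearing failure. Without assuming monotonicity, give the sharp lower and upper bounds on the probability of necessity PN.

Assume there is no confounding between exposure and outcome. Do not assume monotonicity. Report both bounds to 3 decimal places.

Let p₁ = 0.669, p₀ = 0.44.
Under exogeneity alone the bounds on PN are max{0,(p₁−p₀)/p₁} ≤ PN ≤ min{1,(1−p₀)/p₁}.
  lower = (p₁ − p₀)/p₁ = 0.229 / 0.669 ≈ 0.3423
  upper = min{1, (1 − p₀)/p₁} = 0.56 / 0.669 ≈ 0.8371

0.342 ≤ PN ≤ 0.837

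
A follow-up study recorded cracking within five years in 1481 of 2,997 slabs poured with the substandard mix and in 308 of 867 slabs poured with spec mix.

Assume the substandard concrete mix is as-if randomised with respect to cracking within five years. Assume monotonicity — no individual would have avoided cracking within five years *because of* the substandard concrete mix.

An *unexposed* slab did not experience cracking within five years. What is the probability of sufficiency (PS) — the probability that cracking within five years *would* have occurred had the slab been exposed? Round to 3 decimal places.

PS ≈ 0.215

p₁ = P(outcome | exposed) = 1481/2997 = 0.49416
p₀ = P(outcome | unexposed) = 308/867 = 0.35525
Under exogeneity and monotonicity, PS = (p₁ − p₀) / (1 − p₀).
PS = (0.49416 − 0.35525) / (1 − 0.35525) = 0.13891 / 0.64475 ≈ 0.2155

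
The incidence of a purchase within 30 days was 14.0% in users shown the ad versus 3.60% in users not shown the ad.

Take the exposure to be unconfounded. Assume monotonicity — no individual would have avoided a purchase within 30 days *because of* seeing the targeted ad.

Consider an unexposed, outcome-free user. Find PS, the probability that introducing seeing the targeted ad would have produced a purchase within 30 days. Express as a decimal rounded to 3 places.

p₁ = 0.14, p₀ = 0.036.
Under exogeneity and monotonicity, PS = (p₁ − p₀) / (1 − p₀).
PS = (0.14 − 0.036) / (1 − 0.036) = 0.104 / 0.964 ≈ 0.1079

PS ≈ 0.108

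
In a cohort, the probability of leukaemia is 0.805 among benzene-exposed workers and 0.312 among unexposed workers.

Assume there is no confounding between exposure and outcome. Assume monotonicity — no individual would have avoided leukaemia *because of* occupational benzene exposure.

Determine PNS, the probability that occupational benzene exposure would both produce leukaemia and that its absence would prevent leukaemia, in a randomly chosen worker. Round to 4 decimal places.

Let p₁ = 0.805, p₀ = 0.312.
Under exogeneity and monotonicity, PNS = p₁ − p₀.
PNS = 0.805 − 0.312 = 0.493

PNS ≈ 0.4930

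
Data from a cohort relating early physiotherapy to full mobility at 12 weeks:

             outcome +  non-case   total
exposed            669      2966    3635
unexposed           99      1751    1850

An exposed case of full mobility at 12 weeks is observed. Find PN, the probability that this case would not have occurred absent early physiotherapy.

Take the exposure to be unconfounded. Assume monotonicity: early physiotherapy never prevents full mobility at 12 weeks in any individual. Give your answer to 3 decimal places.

p₁ = P(outcome | exposed) = 669/3635 = 0.18404
p₀ = P(outcome | unexposed) = 99/1850 = 0.053514
Under exogeneity and monotonicity, PN = (p₁ − p₀)/p₁.
PN = (0.18404 − 0.053514) / 0.18404 ≈ 0.7092

PN ≈ 0.709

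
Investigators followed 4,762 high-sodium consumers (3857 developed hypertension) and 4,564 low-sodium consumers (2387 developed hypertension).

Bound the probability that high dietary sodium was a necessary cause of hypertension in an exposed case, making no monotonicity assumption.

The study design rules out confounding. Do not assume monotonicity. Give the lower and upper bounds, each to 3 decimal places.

0.354 ≤ PN ≤ 0.589

p₁ = P(outcome | exposed) = 3857/4762 = 0.80995
p₀ = P(outcome | unexposed) = 2387/4564 = 0.52301
Under exogeneity alone the bounds on PN are max{0,(p₁−p₀)/p₁} ≤ PN ≤ min{1,(1−p₀)/p₁}.
  lower = (p₁ − p₀)/p₁ = 0.28695 / 0.80995 ≈ 0.3543
  upper = min{1, (1 − p₀)/p₁} = 0.47699 / 0.80995 ≈ 0.5889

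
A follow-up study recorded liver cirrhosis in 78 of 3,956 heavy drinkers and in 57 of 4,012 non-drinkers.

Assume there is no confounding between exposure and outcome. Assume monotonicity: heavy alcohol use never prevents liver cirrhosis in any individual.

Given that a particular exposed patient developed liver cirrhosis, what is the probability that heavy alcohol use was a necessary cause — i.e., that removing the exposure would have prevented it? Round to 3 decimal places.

PN ≈ 0.279

p₁ = P(outcome | exposed) = 78/3956 = 0.019717
p₀ = P(outcome | unexposed) = 57/4012 = 0.014207
Under exogeneity and monotonicity, PN = (p₁ − p₀) / p₁.
PN = (0.019717 − 0.014207) / 0.019717 = 0.0055095 / 0.019717 ≈ 0.2794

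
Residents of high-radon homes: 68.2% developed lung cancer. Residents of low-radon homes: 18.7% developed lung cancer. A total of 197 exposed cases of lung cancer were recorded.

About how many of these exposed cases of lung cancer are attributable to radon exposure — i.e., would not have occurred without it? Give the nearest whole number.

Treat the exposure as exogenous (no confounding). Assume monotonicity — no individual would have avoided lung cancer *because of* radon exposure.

p₁ = 0.682, p₀ = 0.187.
PN = (p₁ − p₀)/p₁ = (0.682 − 0.187) / 0.682 ≈ 0.72581.
Attributable cases ≈ PN × (exposed cases) = 0.72581 × 197 ≈ 142.98.

about 143 cases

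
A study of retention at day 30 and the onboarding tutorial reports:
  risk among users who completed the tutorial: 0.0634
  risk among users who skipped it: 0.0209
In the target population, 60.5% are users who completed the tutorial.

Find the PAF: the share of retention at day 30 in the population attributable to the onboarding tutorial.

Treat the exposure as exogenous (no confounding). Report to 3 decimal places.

PAF ≈ 0.552

Let p₁ = 0.0634, p₀ = 0.0209.
Overall risk P(Y=1) = π·p₁ + (1−π)·p₀ = 0.605×0.0634 + 0.395×0.0209 = 0.046612.
Under exogeneity, PAF = [P(Y=1) − p₀] / P(Y=1).
PAF = (0.046612 − 0.0209) / 0.046612 ≈ 0.5516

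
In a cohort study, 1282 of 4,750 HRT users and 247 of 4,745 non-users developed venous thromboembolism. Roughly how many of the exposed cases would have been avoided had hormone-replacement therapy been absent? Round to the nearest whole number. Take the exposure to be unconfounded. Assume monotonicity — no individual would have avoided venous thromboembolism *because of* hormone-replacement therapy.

about 1035 cases

p₁ = P(outcome | exposed) = 1282/4750 = 0.26989
p₀ = P(outcome | unexposed) = 247/4745 = 0.052055
PN = (p₁ − p₀)/p₁ = (0.26989 − 0.052055) / 0.26989 ≈ 0.80713.
Attributable cases ≈ PN × (exposed cases) = 0.80713 × 1282 ≈ 1034.74.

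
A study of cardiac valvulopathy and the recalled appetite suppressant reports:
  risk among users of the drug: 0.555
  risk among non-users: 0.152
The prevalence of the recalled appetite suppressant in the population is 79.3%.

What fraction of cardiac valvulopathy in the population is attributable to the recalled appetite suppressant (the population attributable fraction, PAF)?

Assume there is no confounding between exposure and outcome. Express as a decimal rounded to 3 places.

Let p₁ = 0.555, p₀ = 0.152.
Overall risk P(Y=1) = π·p₁ + (1−π)·p₀ = 0.793×0.555 + 0.207×0.152 = 0.47158.
Under exogeneity, PAF = [P(Y=1) − p₀] / P(Y=1).
PAF = (0.47158 − 0.152) / 0.47158 ≈ 0.6777

PAF ≈ 0.678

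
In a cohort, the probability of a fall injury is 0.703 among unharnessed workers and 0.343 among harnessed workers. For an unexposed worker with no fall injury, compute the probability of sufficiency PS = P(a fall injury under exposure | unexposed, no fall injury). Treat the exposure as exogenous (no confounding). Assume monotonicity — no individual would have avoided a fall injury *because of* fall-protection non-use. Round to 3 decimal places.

PS ≈ 0.548

Let p₁ = 0.703, p₀ = 0.343.
Under exogeneity and monotonicity, PS = (p₁ − p₀) / (1 − p₀).
PS = (0.703 − 0.343) / (1 − 0.343) = 0.36 / 0.657 ≈ 0.5479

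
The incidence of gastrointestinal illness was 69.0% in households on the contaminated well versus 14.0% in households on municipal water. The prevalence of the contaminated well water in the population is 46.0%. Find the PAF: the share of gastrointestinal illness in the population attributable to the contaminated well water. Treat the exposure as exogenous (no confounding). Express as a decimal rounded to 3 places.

p₁ = 0.69, p₀ = 0.14.
Overall risk P(Y=1) = π·p₁ + (1−π)·p₀ = 0.46×0.69 + 0.54×0.14 = 0.393.
Under exogeneity, PAF = [P(Y=1) − p₀] / P(Y=1).
PAF = (0.393 − 0.14) / 0.393 ≈ 0.6438

PAF ≈ 0.644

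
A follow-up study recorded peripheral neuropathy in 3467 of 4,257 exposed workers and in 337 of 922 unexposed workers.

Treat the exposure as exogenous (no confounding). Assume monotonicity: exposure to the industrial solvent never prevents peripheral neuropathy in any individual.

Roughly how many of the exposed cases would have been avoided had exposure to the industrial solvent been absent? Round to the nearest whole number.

about 1911 cases

p₁ = P(outcome | exposed) = 3467/4257 = 0.81442
p₀ = P(outcome | unexposed) = 337/922 = 0.36551
PN = (p₁ − p₀)/p₁ = (0.81442 − 0.36551) / 0.81442 ≈ 0.55120.
Attributable cases ≈ PN × (exposed cases) = 0.55120 × 3467 ≈ 1911.02.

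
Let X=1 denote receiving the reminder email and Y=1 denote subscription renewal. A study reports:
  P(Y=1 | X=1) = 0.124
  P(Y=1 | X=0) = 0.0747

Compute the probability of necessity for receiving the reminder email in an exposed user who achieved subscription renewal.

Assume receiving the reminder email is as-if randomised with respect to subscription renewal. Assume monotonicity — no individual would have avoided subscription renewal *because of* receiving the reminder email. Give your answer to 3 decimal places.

Let p₁ = 0.124, p₀ = 0.0747.
Under exogeneity and monotonicity, PN = (p₁ − p₀) / p₁.
PN = (0.124 − 0.0747) / 0.124 = 0.0493 / 0.124 ≈ 0.3976

PN ≈ 0.398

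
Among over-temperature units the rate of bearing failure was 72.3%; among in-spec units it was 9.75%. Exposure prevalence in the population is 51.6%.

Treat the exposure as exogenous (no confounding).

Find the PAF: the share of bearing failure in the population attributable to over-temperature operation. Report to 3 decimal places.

p₁ = 0.723, p₀ = 0.0975.
Overall risk P(Y=1) = π·p₁ + (1−π)·p₀ = 0.516×0.723 + 0.484×0.0975 = 0.42026.
Under exogeneity, PAF = [P(Y=1) − p₀] / P(Y=1).
PAF = (0.42026 − 0.0975) / 0.42026 ≈ 0.7680

PAF ≈ 0.768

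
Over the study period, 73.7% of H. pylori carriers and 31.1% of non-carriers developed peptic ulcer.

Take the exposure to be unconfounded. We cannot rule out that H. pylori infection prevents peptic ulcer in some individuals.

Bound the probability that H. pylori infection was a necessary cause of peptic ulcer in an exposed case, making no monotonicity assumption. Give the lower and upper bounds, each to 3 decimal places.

p₁ = 0.737, p₀ = 0.311.
Under exogeneity alone the bounds on PN are max{0,(p₁−p₀)/p₁} ≤ PN ≤ min{1,(1−p₀)/p₁}.
  lower = (p₁ − p₀)/p₁ = 0.426 / 0.737 ≈ 0.5780
  upper = min{1, (1 − p₀)/p₁} = 0.689 / 0.737 ≈ 0.9349

0.578 ≤ PN ≤ 0.935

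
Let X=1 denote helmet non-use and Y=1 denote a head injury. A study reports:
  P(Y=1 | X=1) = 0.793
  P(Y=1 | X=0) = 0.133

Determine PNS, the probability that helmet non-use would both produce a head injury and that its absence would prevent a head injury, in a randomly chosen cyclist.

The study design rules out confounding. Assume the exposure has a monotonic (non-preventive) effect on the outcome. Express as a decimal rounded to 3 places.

Let p₁ = 0.793, p₀ = 0.133.
Under exogeneity and monotonicity, PNS = p₁ − p₀.
PNS = 0.793 − 0.133 = 0.66

PNS ≈ 0.660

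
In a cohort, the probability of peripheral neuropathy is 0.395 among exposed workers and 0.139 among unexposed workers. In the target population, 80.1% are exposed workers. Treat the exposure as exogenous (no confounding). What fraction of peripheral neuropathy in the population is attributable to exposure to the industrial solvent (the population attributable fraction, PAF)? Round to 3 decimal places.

Let p₁ = 0.395, p₀ = 0.139.
Overall risk P(Y=1) = π·p₁ + (1−π)·p₀ = 0.801×0.395 + 0.199×0.139 = 0.34406.
Under exogeneity, PAF = [P(Y=1) − p₀] / P(Y=1).
PAF = (0.34406 − 0.139) / 0.34406 ≈ 0.5960

PAF ≈ 0.596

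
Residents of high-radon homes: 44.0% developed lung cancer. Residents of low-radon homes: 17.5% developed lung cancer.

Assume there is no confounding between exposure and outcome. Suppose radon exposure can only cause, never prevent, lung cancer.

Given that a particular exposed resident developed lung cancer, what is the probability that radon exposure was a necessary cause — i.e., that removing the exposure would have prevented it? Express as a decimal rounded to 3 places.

p₁ = 0.44, p₀ = 0.175.
Under exogeneity and monotonicity, PN = (p₁ − p₀) / p₁.
PN = (0.44 − 0.175) / 0.44 = 0.265 / 0.44 ≈ 0.6023

PN ≈ 0.602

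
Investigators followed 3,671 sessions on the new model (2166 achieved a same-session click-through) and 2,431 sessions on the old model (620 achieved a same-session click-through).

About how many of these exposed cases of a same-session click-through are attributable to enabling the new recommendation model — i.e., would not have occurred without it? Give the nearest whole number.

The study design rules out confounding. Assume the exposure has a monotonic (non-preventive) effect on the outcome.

p₁ = P(outcome | exposed) = 2166/3671 = 0.59003
p₀ = P(outcome | unexposed) = 620/2431 = 0.25504
PN = (p₁ − p₀)/p₁ = (0.59003 − 0.25504) / 0.59003 ≈ 0.56775.
Attributable cases ≈ PN × (exposed cases) = 0.56775 × 2166 ≈ 1229.75.

about 1230 cases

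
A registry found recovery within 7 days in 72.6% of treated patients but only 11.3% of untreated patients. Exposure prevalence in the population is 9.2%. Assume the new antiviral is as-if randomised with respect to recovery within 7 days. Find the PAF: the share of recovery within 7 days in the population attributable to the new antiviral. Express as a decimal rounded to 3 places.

PAF ≈ 0.333

p₁ = 0.726, p₀ = 0.113.
Overall risk P(Y=1) = π·p₁ + (1−π)·p₀ = 0.092×0.726 + 0.908×0.113 = 0.1694.
Under exogeneity, PAF = [P(Y=1) − p₀] / P(Y=1).
PAF = (0.1694 − 0.113) / 0.1694 ≈ 0.3329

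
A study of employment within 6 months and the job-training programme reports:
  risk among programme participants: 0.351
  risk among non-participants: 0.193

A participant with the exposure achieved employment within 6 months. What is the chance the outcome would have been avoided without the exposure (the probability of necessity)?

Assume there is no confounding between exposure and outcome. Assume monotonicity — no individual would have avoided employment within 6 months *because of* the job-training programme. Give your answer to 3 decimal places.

PN ≈ 0.450

Let p₁ = 0.351, p₀ = 0.193.
Under exogeneity and monotonicity, PN = (p₁ − p₀) / p₁.
PN = (0.351 − 0.193) / 0.351 = 0.158 / 0.351 ≈ 0.4501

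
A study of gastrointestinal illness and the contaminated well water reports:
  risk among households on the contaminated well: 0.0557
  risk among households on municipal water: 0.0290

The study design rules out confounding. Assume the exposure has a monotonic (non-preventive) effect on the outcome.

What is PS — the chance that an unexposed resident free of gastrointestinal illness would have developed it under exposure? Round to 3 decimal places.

Let p₁ = 0.0557, p₀ = 0.029.
Under exogeneity and monotonicity, PS = (p₁ − p₀) / (1 − p₀).
PS = (0.0557 − 0.029) / (1 − 0.029) = 0.0267 / 0.971 ≈ 0.0275

PS ≈ 0.027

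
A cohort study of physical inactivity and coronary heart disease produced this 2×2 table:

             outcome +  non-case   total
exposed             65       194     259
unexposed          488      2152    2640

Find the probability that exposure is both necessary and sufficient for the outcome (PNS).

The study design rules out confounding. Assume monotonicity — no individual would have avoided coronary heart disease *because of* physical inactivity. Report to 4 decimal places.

PNS ≈ 0.0661

p₁ = P(outcome | exposed) = 65/259 = 0.25097
p₀ = P(outcome | unexposed) = 488/2640 = 0.18485
Under exogeneity and monotonicity, PNS = p₁ − p₀.
PNS = 0.25097 − 0.18485 = 0.066117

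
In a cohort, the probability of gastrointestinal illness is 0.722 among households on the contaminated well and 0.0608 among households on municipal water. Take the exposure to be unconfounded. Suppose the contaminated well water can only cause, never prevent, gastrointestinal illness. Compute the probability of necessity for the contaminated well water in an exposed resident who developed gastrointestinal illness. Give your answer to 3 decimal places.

Let p₁ = 0.722, p₀ = 0.0608.
Under exogeneity and monotonicity, PN = (p₁ − p₀) / p₁.
PN = (0.722 − 0.0608) / 0.722 = 0.6612 / 0.722 ≈ 0.9158

PN ≈ 0.916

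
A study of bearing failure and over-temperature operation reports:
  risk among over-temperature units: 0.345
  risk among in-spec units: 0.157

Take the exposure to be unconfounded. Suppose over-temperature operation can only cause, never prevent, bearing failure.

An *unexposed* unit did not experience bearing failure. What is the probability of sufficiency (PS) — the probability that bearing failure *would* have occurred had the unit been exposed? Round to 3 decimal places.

Let p₁ = 0.345, p₀ = 0.157.
Under exogeneity and monotonicity, PS = (p₁ − p₀) / (1 − p₀).
PS = (0.345 − 0.157) / (1 − 0.157) = 0.188 / 0.843 ≈ 0.2230

PS ≈ 0.223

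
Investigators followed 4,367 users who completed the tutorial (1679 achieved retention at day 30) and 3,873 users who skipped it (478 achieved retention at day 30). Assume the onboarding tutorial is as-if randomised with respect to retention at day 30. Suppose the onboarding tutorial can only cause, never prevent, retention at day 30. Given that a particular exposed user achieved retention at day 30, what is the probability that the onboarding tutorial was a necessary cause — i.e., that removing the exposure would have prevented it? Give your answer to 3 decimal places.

PN ≈ 0.679

p₁ = P(outcome | exposed) = 1679/4367 = 0.38447
p₀ = P(outcome | unexposed) = 478/3873 = 0.12342
Under exogeneity and monotonicity, PN = (p₁ − p₀) / p₁.
PN = (0.38447 − 0.12342) / 0.38447 = 0.26106 / 0.38447 ≈ 0.6790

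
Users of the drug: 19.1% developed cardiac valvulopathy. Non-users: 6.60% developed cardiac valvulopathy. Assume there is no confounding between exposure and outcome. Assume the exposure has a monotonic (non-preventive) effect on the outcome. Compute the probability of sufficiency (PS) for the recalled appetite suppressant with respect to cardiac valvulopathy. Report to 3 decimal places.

PS ≈ 0.134

p₁ = 0.191, p₀ = 0.066.
Under exogeneity and monotonicity, PS = (p₁ − p₀) / (1 − p₀).
PS = (0.191 − 0.066) / (1 − 0.066) = 0.125 / 0.934 ≈ 0.1338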